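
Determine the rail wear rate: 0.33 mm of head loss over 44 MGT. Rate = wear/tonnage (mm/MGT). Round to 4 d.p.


Wear rate = total wear / cumulative tonnage
Rate = 0.33 / 44
Rate = 0.0075 mm/MGT

0.0075


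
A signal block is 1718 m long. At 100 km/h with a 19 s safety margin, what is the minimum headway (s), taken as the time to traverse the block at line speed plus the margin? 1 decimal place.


V = 100 / 3.6 = 27.7778 m/s
Block traversal time = 1718 / 27.7778 = 61.848 s
Headway = 61.848 + 19
Headway = 80.8 s

80.8


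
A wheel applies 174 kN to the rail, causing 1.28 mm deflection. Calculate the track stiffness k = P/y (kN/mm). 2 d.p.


Track stiffness k = P / y
k = 174 / 1.28
k = 135.94 kN/mm

135.94


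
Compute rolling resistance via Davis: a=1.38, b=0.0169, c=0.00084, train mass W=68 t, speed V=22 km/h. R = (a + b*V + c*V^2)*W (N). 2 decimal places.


b*V = 0.0169 * 22 = 0.3718
c*V^2 = 0.00084 * 484 = 0.40656
R_per_t = 1.38 + 0.3718 + 0.40656 = 2.15836 N/t
R_total = 2.15836 * 68 = 146.77 N

146.77


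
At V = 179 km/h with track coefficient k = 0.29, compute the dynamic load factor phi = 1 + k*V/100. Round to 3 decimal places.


phi = 1 + k * V / 100
phi = 1 + 0.29 * 179 / 100
phi = 1 + 0.5191
phi = 1.519

1.519


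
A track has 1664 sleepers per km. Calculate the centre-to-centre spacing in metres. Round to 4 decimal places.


Spacing = 1000 m / number of sleepers
Spacing = 1000 / 1664
Spacing = 0.6010 m

0.6010


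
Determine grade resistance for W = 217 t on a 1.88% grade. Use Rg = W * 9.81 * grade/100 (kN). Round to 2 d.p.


Rg = W * 9.81 * grade / 100
Rg = 217 * 9.81 * 1.88 / 100
Rg = 2128.77 * 0.0188
Rg = 40.02 kN

40.02


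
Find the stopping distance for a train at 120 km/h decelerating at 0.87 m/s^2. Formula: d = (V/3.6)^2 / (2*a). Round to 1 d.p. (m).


Convert speed: V = 120 / 3.6 = 33.3333 m/s
V^2 = 1111.1111
d = 1111.1111 / (2 * 0.87)
d = 1111.1111 / 1.74
d = 638.6 m

638.6


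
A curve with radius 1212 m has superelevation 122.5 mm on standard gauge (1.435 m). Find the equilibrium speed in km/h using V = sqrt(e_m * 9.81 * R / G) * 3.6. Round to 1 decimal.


Convert cant: e = 122.5 mm = 0.1225 m
V_ms = sqrt(0.1225 * 9.81 * 1212 / 1.435)
V_ms = sqrt(1014.976098) = 31.8587 m/s
V = 31.8587 * 3.6 = 114.7 km/h

114.7


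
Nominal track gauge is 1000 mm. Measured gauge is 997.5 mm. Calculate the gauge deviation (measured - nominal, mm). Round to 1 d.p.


Deviation = measured - nominal
Deviation = 997.5 - 1000
Deviation = -2.5 mm

-2.5


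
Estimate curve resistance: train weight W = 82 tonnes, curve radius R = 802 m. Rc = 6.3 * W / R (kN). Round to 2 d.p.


Rc = 6.3 * W / R
Rc = 6.3 * 82 / 802
Rc = 516.6 / 802
Rc = 0.64 kN

0.64


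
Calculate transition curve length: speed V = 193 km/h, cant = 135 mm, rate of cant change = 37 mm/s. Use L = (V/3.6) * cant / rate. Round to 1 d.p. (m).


Convert speed: V = 193 / 3.6 = 53.6111 m/s
L = 53.6111 * 135 / 37
L = 7237.5 / 37
L = 195.6 m

195.6


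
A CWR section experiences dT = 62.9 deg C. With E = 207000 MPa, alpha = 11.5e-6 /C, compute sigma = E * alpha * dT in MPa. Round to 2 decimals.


sigma = E * alpha * dT
sigma = 207000 * 11.5e-6 * 62.9
sigma = 2.3805 * 62.9
sigma = 149.73 MPa

149.73


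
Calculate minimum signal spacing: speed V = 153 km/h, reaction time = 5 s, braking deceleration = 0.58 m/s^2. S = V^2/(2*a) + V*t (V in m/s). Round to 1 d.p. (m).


V = 153 / 3.6 = 42.5 m/s
Braking distance = 42.5^2 / (2*0.58) = 1557.1121 m
Sighting distance = 42.5 * 5 = 212.5 m
S = 1557.1121 + 212.5 = 1769.6 m

1769.6


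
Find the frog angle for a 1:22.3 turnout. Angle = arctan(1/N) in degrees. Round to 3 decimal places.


1/N = 1/22.3 = 0.044843
angle = arctan(0.044843) = 0.044813 rad
angle = 0.044813 * 180/pi = 2.568 degrees

2.568


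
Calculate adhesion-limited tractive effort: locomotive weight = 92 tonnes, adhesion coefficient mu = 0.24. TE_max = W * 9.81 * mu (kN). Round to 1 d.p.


TE_max = W * g * mu
TE_max = 92 * 9.81 * 0.24
TE_max = 902.52 * 0.24
TE_max = 216.6 kN

216.6


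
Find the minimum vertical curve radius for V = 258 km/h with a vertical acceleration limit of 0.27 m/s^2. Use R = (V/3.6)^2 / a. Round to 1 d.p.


Convert speed: V = 258 / 3.6 = 71.6667 m/s
V^2 = 5136.1111 m^2/s^2
R_v = 5136.1111 / 0.27
R_v = 19022.6 m

19022.6


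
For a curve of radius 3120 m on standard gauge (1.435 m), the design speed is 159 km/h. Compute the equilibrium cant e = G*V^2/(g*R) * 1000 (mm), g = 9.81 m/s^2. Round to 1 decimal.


Convert speed: V = 159 / 3.6 = 44.1667 m/s
Apply formula: e = 1.435 * 44.1667^2 / (9.81 * 3120)
e = 1.435 * 1950.6944 / 30607.2
e = 0.091457 m = 91.5 mm

91.5


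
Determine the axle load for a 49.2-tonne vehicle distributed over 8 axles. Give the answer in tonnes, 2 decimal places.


Load per axle = total weight / number of axles
Load = 49.2 / 8
Load = 6.15 tonnes

6.15


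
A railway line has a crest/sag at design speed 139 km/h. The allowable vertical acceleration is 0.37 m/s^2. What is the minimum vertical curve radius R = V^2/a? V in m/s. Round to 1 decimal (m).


Convert speed: V = 139 / 3.6 = 38.6111 m/s
V^2 = 1490.8179 m^2/s^2
R_v = 1490.8179 / 0.37
R_v = 4029.2 m

4029.2


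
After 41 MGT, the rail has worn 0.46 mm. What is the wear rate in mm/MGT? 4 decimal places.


Wear rate = total wear / cumulative tonnage
Rate = 0.46 / 41
Rate = 0.0112 mm/MGT

0.0112


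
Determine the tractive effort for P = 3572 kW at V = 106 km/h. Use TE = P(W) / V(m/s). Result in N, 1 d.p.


Convert: P = 3572 kW = 3572000 W
V = 106 / 3.6 = 29.4444 m/s
TE = 3572000 / 29.4444
TE = 121313.2 N

121313.2


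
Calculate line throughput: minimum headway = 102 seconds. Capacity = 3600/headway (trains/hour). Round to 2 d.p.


Capacity = 3600 / headway
Capacity = 3600 / 102
Capacity = 35.29 trains/hour

35.29


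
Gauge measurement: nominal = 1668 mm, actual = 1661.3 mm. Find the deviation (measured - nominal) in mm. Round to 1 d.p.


Deviation = measured - nominal
Deviation = 1661.3 - 1668
Deviation = -6.7 mm

-6.7


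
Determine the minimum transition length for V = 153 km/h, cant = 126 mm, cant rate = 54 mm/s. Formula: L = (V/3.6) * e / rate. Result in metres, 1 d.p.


Convert speed: V = 153 / 3.6 = 42.5 m/s
L = 42.5 * 126 / 54
L = 5355.0 / 54
L = 99.2 m

99.2


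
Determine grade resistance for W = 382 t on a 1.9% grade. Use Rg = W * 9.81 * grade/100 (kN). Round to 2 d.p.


Rg = W * 9.81 * grade / 100
Rg = 382 * 9.81 * 1.9 / 100
Rg = 3747.42 * 0.019
Rg = 71.20 kN

71.20


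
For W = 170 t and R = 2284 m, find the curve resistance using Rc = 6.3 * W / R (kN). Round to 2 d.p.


Rc = 6.3 * W / R
Rc = 6.3 * 170 / 2284
Rc = 1071.0 / 2284
Rc = 0.47 kN

0.47


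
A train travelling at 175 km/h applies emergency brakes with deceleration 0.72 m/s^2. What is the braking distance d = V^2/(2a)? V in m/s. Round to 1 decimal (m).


Convert speed: V = 175 / 3.6 = 48.6111 m/s
V^2 = 2363.0401
d = 2363.0401 / (2 * 0.72)
d = 2363.0401 / 1.44
d = 1641.0 m

1641.0


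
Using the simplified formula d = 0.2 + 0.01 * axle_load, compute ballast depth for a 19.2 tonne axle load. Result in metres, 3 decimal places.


d = 0.2 + 0.01 * 19.2
d = 0.2 + 0.192
d = 0.392 m

0.392


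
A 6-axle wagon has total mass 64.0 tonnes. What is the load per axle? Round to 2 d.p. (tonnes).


Load per axle = total weight / number of axles
Load = 64.0 / 6
Load = 10.67 tonnes

10.67


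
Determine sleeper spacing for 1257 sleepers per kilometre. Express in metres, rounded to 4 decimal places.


Spacing = 1000 m / number of sleepers
Spacing = 1000 / 1257
Spacing = 0.7955 m

0.7955


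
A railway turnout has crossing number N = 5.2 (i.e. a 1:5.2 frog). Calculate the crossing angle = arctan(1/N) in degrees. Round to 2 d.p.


1/N = 1/5.2 = 0.192308
angle = arctan(0.192308) = 0.189988 rad
angle = 0.189988 * 180/pi = 10.89 degrees

10.89


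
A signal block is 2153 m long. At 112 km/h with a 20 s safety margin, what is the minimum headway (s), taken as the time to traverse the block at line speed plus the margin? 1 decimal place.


V = 112 / 3.6 = 31.1111 m/s
Block traversal time = 2153 / 31.1111 = 69.2036 s
Headway = 69.2036 + 20
Headway = 89.2 s

89.2


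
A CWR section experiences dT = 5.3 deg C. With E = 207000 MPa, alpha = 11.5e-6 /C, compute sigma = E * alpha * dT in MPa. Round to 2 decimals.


sigma = E * alpha * dT
sigma = 207000 * 11.5e-6 * 5.3
sigma = 2.3805 * 5.3
sigma = 12.62 MPa

12.62


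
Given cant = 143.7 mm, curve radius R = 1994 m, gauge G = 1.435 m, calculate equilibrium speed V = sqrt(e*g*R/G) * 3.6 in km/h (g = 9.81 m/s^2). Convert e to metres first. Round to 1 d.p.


Convert cant: e = 143.7 mm = 0.1437 m
V_ms = sqrt(0.1437 * 9.81 * 1994 / 1.435)
V_ms = sqrt(1958.840291) = 44.2588 m/s
V = 44.2588 * 3.6 = 159.3 km/h

159.3


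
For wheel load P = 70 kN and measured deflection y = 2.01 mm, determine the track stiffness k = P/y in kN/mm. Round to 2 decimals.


Track stiffness k = P / y
k = 70 / 2.01
k = 34.83 kN/mm

34.83


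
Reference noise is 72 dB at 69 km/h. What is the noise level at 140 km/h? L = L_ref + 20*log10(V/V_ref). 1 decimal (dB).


V/V_ref = 140 / 69 = 2.028986
log10(2.028986) = 0.307279
20 * 0.307279 = 6.1456
L = 72 + 6.1456 = 78.1 dB

78.1


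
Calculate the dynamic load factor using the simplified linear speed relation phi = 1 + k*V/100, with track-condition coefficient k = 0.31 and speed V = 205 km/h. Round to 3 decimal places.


phi = 1 + k * V / 100
phi = 1 + 0.31 * 205 / 100
phi = 1 + 0.6355
phi = 1.636

1.636


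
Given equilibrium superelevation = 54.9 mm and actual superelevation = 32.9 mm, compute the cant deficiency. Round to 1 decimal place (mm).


Cant deficiency = equilibrium cant - actual cant
CD = 54.9 - 32.9
CD = 22.0 mm

22.0


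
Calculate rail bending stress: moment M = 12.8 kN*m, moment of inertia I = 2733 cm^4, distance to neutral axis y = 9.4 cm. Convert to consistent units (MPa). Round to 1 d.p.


Convert units:
M = 12.8 kN*m = 12800000 N*mm
y = 9.4 cm = 94 mm
I = 2733 cm^4 = 27330000 mm^4
sigma = 12800000 * 94 / 27330000
sigma = 44.0 MPa

44.0


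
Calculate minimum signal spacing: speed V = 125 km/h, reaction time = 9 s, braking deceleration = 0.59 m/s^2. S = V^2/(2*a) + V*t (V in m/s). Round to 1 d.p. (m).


V = 125 / 3.6 = 34.7222 m/s
Braking distance = 34.7222^2 / (2*0.59) = 1021.7226 m
Sighting distance = 34.7222 * 9 = 312.5 m
S = 1021.7226 + 312.5 = 1334.2 m

1334.2


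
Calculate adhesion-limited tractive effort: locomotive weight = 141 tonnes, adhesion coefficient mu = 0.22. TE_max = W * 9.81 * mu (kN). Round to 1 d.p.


TE_max = W * g * mu
TE_max = 141 * 9.81 * 0.22
TE_max = 1383.21 * 0.22
TE_max = 304.3 kN

304.3


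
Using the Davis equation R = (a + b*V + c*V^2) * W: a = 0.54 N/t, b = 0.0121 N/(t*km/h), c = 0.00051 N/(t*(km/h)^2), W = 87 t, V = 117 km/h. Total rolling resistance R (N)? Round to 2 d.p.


b*V = 0.0121 * 117 = 1.4157
c*V^2 = 0.00051 * 13689 = 6.98139
R_per_t = 0.54 + 1.4157 + 6.98139 = 8.93709 N/t
R_total = 8.93709 * 87 = 777.53 N

777.53


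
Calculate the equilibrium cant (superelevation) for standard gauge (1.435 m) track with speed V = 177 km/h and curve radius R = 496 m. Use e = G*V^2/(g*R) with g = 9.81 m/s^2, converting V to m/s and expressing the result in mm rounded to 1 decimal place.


Convert speed: V = 177 / 3.6 = 49.1667 m/s
Apply formula: e = 1.435 * 49.1667^2 / (9.81 * 496)
e = 1.435 * 2417.3611 / 4865.76
e = 0.712923 m = 712.9 mm

712.9


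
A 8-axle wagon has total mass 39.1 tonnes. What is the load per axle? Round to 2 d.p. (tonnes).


Load per axle = total weight / number of axles
Load = 39.1 / 8
Load = 4.89 tonnes

4.89


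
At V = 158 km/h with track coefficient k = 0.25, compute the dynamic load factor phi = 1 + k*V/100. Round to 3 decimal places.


phi = 1 + k * V / 100
phi = 1 + 0.25 * 158 / 100
phi = 1 + 0.395
phi = 1.395

1.395


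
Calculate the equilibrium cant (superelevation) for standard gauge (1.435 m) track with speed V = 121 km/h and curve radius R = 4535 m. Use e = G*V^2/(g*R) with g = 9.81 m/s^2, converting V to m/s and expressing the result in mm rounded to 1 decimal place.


Convert speed: V = 121 / 3.6 = 33.6111 m/s
Apply formula: e = 1.435 * 33.6111^2 / (9.81 * 4535)
e = 1.435 * 1129.7068 / 44488.35
e = 0.036439 m = 36.4 mm

36.4


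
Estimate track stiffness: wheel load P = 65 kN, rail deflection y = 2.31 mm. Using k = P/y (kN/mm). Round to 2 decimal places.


Track stiffness k = P / y
k = 65 / 2.31
k = 28.14 kN/mm

28.14


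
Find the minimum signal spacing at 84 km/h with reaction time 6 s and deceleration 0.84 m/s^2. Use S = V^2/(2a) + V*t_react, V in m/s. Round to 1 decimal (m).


V = 84 / 3.6 = 23.3333 m/s
Braking distance = 23.3333^2 / (2*0.84) = 324.0741 m
Sighting distance = 23.3333 * 6 = 140.0 m
S = 324.0741 + 140.0 = 464.1 m

464.1


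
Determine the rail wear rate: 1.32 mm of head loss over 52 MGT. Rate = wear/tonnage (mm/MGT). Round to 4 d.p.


Wear rate = total wear / cumulative tonnage
Rate = 1.32 / 52
Rate = 0.0254 mm/MGT

0.0254


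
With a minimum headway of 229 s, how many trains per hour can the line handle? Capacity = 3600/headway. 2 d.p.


Capacity = 3600 / headway
Capacity = 3600 / 229
Capacity = 15.72 trains/hour

15.72


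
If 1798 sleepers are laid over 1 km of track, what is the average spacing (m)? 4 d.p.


Spacing = 1000 m / number of sleepers
Spacing = 1000 / 1798
Spacing = 0.5562 m

0.5562


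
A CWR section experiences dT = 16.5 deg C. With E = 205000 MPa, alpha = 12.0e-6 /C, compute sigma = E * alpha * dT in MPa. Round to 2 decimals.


sigma = E * alpha * dT
sigma = 205000 * 12.0e-6 * 16.5
sigma = 2.46 * 16.5
sigma = 40.59 MPa

40.59


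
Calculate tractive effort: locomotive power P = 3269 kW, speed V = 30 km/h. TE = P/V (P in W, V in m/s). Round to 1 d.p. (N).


Convert: P = 3269 kW = 3269000 W
V = 30 / 3.6 = 8.3333 m/s
TE = 3269000 / 8.3333
TE = 392280.0 N

392280.0


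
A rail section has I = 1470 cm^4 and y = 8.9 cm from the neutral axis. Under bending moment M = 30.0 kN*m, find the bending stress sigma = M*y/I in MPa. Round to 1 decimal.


Convert units:
M = 30.0 kN*m = 30000000 N*mm
y = 8.9 cm = 89 mm
I = 1470 cm^4 = 14700000 mm^4
sigma = 30000000 * 89 / 14700000
sigma = 181.6 MPa

181.6


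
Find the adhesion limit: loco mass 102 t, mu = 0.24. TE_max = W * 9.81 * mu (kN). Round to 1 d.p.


TE_max = W * g * mu
TE_max = 102 * 9.81 * 0.24
TE_max = 1000.62 * 0.24
TE_max = 240.1 kN

240.1


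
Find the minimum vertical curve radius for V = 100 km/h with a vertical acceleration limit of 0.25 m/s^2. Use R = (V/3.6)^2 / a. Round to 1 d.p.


Convert speed: V = 100 / 3.6 = 27.7778 m/s
V^2 = 771.6049 m^2/s^2
R_v = 771.6049 / 0.25
R_v = 3086.4 m

3086.4


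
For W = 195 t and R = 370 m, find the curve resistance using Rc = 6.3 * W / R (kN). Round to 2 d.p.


Rc = 6.3 * W / R
Rc = 6.3 * 195 / 370
Rc = 1228.5 / 370
Rc = 3.32 kN

3.32


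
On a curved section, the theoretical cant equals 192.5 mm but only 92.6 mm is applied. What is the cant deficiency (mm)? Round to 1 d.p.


Cant deficiency = equilibrium cant - actual cant
CD = 192.5 - 92.6
CD = 99.9 mm

99.9


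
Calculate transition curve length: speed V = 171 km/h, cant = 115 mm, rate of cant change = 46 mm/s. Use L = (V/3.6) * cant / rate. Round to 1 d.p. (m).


Convert speed: V = 171 / 3.6 = 47.5 m/s
L = 47.5 * 115 / 46
L = 5462.5 / 46
L = 118.8 m

118.8


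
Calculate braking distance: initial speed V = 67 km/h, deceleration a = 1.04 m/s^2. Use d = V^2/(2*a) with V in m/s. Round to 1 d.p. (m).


Convert speed: V = 67 / 3.6 = 18.6111 m/s
V^2 = 346.3735
d = 346.3735 / (2 * 1.04)
d = 346.3735 / 2.08
d = 166.5 m

166.5


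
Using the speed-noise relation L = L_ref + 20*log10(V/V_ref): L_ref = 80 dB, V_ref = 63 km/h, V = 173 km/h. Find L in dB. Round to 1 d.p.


V/V_ref = 173 / 63 = 2.746032
log10(2.746032) = 0.438706
20 * 0.438706 = 8.7741
L = 80 + 8.7741 = 88.8 dB

88.8


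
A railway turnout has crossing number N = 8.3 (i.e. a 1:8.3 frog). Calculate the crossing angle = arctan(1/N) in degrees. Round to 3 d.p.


1/N = 1/8.3 = 0.120482
angle = arctan(0.120482) = 0.119904 rad
angle = 0.119904 * 180/pi = 6.870 degrees

6.870


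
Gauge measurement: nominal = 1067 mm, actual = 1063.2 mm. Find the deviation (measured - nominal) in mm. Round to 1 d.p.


Deviation = measured - nominal
Deviation = 1063.2 - 1067
Deviation = -3.8 mm

-3.8


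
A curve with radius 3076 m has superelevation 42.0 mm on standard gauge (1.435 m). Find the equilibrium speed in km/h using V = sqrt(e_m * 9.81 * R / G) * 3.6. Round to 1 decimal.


Convert cant: e = 42.0 mm = 0.0420 m
V_ms = sqrt(0.0420 * 9.81 * 3076 / 1.435)
V_ms = sqrt(883.187122) = 29.7185 m/s
V = 29.7185 * 3.6 = 107.0 km/h

107.0


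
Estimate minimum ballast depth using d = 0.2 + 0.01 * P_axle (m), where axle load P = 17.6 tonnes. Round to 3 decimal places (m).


d = 0.2 + 0.01 * 17.6
d = 0.2 + 0.176
d = 0.376 m

0.376


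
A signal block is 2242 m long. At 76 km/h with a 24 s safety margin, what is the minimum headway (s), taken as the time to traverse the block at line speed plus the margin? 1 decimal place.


V = 76 / 3.6 = 21.1111 m/s
Block traversal time = 2242 / 21.1111 = 106.2 s
Headway = 106.2 + 24
Headway = 130.2 s

130.2


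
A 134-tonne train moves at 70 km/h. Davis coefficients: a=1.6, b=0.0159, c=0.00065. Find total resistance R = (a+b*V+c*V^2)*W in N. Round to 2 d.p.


b*V = 0.0159 * 70 = 1.113
c*V^2 = 0.00065 * 4900 = 3.185
R_per_t = 1.6 + 1.113 + 3.185 = 5.898 N/t
R_total = 5.898 * 134 = 790.33 N

790.33


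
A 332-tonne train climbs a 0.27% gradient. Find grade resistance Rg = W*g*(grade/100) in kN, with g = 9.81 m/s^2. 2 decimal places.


Rg = W * 9.81 * grade / 100
Rg = 332 * 9.81 * 0.27 / 100
Rg = 3256.92 * 0.0027
Rg = 8.79 kN

8.79


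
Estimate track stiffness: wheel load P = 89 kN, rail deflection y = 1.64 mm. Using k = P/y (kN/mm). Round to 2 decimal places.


Track stiffness k = P / y
k = 89 / 1.64
k = 54.27 kN/mm

54.27


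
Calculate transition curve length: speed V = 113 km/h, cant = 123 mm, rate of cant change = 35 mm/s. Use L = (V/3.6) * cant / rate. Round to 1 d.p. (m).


Convert speed: V = 113 / 3.6 = 31.3889 m/s
L = 31.3889 * 123 / 35
L = 3860.8333 / 35
L = 110.3 m

110.3


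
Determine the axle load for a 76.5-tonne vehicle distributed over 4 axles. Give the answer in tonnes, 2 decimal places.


Load per axle = total weight / number of axles
Load = 76.5 / 4
Load = 19.13 tonnes

19.13


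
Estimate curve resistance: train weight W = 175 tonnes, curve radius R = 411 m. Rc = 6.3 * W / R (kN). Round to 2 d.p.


Rc = 6.3 * W / R
Rc = 6.3 * 175 / 411
Rc = 1102.5 / 411
Rc = 2.68 kN

2.68


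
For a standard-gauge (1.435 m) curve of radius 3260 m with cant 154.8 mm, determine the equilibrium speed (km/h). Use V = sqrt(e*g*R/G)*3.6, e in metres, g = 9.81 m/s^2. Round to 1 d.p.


Convert cant: e = 154.8 mm = 0.1548 m
V_ms = sqrt(0.1548 * 9.81 * 3260 / 1.435)
V_ms = sqrt(3449.893296) = 58.7358 m/s
V = 58.7358 * 3.6 = 211.4 km/h

211.4


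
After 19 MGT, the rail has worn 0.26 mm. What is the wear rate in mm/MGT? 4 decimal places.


Wear rate = total wear / cumulative tonnage
Rate = 0.26 / 19
Rate = 0.0137 mm/MGT

0.0137


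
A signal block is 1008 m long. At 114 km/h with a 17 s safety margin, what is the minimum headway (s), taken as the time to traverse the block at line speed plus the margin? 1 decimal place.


V = 114 / 3.6 = 31.6667 m/s
Block traversal time = 1008 / 31.6667 = 31.8316 s
Headway = 31.8316 + 17
Headway = 48.8 s

48.8


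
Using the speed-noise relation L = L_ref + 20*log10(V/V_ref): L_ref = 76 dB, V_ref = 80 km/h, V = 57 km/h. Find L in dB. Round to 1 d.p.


V/V_ref = 57 / 80 = 0.7125
log10(0.7125) = -0.147215
20 * -0.147215 = -2.9443
L = 76 + -2.9443 = 73.1 dB

73.1


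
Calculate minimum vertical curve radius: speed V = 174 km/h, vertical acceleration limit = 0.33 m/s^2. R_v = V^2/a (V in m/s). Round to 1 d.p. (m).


Convert speed: V = 174 / 3.6 = 48.3333 m/s
V^2 = 2336.1111 m^2/s^2
R_v = 2336.1111 / 0.33
R_v = 7079.1 m

7079.1


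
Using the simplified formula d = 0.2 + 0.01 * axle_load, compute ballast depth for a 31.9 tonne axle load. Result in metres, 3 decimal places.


d = 0.2 + 0.01 * 31.9
d = 0.2 + 0.319
d = 0.519 m

0.519


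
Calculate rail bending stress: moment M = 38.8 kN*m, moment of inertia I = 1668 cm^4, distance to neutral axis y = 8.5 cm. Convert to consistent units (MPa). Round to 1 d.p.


Convert units:
M = 38.8 kN*m = 38800000 N*mm
y = 8.5 cm = 85 mm
I = 1668 cm^4 = 16680000 mm^4
sigma = 38800000 * 85 / 16680000
sigma = 197.7 MPa

197.7


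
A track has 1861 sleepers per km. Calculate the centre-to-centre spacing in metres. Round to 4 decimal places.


Spacing = 1000 m / number of sleepers
Spacing = 1000 / 1861
Spacing = 0.5373 m

0.5373


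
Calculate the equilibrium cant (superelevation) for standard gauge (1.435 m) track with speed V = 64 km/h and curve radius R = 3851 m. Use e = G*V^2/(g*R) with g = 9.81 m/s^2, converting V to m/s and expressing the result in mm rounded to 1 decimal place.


Convert speed: V = 64 / 3.6 = 17.7778 m/s
Apply formula: e = 1.435 * 17.7778^2 / (9.81 * 3851)
e = 1.435 * 316.0494 / 37778.31
e = 0.012005 m = 12.0 mm

12.0


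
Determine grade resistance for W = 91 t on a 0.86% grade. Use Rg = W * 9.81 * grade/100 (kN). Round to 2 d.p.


Rg = W * 9.81 * grade / 100
Rg = 91 * 9.81 * 0.86 / 100
Rg = 892.71 * 0.0086
Rg = 7.68 kN

7.68


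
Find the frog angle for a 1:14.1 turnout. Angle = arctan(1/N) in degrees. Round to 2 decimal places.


1/N = 1/14.1 = 0.070922
angle = arctan(0.070922) = 0.070803 rad
angle = 0.070803 * 180/pi = 4.06 degrees

4.06


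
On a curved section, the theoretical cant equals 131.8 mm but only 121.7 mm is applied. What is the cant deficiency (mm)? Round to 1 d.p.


Cant deficiency = equilibrium cant - actual cant
CD = 131.8 - 121.7
CD = 10.1 mm

10.1


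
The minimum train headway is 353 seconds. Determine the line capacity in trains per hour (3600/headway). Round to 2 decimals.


Capacity = 3600 / headway
Capacity = 3600 / 353
Capacity = 10.20 trains/hour

10.20


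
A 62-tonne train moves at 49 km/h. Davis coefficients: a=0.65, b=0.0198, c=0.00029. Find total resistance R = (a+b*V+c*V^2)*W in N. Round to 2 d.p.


b*V = 0.0198 * 49 = 0.9702
c*V^2 = 0.00029 * 2401 = 0.69629
R_per_t = 0.65 + 0.9702 + 0.69629 = 2.31649 N/t
R_total = 2.31649 * 62 = 143.62 N

143.62


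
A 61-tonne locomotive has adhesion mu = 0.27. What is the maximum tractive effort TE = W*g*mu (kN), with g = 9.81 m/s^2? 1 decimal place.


TE_max = W * g * mu
TE_max = 61 * 9.81 * 0.27
TE_max = 598.41 * 0.27
TE_max = 161.6 kN

161.6


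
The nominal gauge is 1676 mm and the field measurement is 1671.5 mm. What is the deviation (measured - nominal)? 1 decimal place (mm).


Deviation = measured - nominal
Deviation = 1671.5 - 1676
Deviation = -4.5 mm

-4.5


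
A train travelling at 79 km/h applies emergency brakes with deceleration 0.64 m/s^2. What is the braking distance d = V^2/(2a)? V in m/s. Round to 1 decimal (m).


Convert speed: V = 79 / 3.6 = 21.9444 m/s
V^2 = 481.5586
d = 481.5586 / (2 * 0.64)
d = 481.5586 / 1.28
d = 376.2 m

376.2


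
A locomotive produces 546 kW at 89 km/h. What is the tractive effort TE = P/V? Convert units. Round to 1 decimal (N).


Convert: P = 546 kW = 546000 W
V = 89 / 3.6 = 24.7222 m/s
TE = 546000 / 24.7222
TE = 22085.4 N

22085.4


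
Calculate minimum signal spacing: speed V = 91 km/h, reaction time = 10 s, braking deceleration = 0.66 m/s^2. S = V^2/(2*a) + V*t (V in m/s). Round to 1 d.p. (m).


V = 91 / 3.6 = 25.2778 m/s
Braking distance = 25.2778^2 / (2*0.66) = 484.0652 m
Sighting distance = 25.2778 * 10 = 252.7778 m
S = 484.0652 + 252.7778 = 736.8 m

736.8


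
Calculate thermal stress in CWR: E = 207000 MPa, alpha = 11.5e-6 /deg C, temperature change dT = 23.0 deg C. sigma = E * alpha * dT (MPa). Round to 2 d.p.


sigma = E * alpha * dT
sigma = 207000 * 11.5e-6 * 23.0
sigma = 2.3805 * 23.0
sigma = 54.75 MPa

54.75


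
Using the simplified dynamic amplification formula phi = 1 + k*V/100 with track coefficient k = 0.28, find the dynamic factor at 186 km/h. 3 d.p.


phi = 1 + k * V / 100
phi = 1 + 0.28 * 186 / 100
phi = 1 + 0.5208
phi = 1.521

1.521


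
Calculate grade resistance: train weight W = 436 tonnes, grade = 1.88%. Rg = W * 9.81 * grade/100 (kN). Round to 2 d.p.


Rg = W * 9.81 * grade / 100
Rg = 436 * 9.81 * 1.88 / 100
Rg = 4277.16 * 0.0188
Rg = 80.41 kN

80.41


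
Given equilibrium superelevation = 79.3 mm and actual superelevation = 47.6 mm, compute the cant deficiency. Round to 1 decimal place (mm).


Cant deficiency = equilibrium cant - actual cant
CD = 79.3 - 47.6
CD = 31.7 mm

31.7


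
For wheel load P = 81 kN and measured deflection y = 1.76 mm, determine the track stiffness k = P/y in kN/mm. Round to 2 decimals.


Track stiffness k = P / y
k = 81 / 1.76
k = 46.02 kN/mm

46.02


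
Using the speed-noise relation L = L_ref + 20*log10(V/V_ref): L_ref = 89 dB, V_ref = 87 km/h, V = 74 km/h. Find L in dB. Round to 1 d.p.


V/V_ref = 74 / 87 = 0.850575
log10(0.850575) = -0.070288
20 * -0.070288 = -1.4058
L = 89 + -1.4058 = 87.6 dB

87.6


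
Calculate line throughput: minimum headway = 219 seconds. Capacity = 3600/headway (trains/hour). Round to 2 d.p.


Capacity = 3600 / headway
Capacity = 3600 / 219
Capacity = 16.44 trains/hour

16.44


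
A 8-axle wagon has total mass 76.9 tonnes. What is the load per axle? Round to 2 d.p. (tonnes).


Load per axle = total weight / number of axles
Load = 76.9 / 8
Load = 9.61 tonnes

9.61


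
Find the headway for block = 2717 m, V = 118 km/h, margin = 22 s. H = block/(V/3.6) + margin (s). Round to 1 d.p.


V = 118 / 3.6 = 32.7778 m/s
Block traversal time = 2717 / 32.7778 = 82.8915 s
Headway = 82.8915 + 22
Headway = 104.9 s

104.9


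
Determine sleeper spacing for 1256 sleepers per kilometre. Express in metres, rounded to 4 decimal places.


Spacing = 1000 m / number of sleepers
Spacing = 1000 / 1256
Spacing = 0.7962 m

0.7962


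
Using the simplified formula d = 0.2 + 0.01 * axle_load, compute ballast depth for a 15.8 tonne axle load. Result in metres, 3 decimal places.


d = 0.2 + 0.01 * 15.8
d = 0.2 + 0.158
d = 0.358 m

0.358


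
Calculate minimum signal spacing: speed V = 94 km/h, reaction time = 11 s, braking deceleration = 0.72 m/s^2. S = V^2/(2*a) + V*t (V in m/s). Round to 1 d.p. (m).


V = 94 / 3.6 = 26.1111 m/s
Braking distance = 26.1111^2 / (2*0.72) = 473.4654 m
Sighting distance = 26.1111 * 11 = 287.2222 m
S = 473.4654 + 287.2222 = 760.7 m

760.7


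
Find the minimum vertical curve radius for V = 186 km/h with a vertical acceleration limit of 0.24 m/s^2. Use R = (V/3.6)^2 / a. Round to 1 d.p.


Convert speed: V = 186 / 3.6 = 51.6667 m/s
V^2 = 2669.4444 m^2/s^2
R_v = 2669.4444 / 0.24
R_v = 11122.7 m

11122.7


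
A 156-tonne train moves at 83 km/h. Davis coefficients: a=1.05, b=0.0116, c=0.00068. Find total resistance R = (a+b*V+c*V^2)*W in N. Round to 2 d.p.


b*V = 0.0116 * 83 = 0.9628
c*V^2 = 0.00068 * 6889 = 4.68452
R_per_t = 1.05 + 0.9628 + 4.68452 = 6.69732 N/t
R_total = 6.69732 * 156 = 1044.78 N

1044.78


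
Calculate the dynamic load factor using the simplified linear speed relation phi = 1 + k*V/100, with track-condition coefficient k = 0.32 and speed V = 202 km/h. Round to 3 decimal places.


phi = 1 + k * V / 100
phi = 1 + 0.32 * 202 / 100
phi = 1 + 0.6464
phi = 1.646

1.646


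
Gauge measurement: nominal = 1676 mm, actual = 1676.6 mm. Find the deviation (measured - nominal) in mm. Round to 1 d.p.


Deviation = measured - nominal
Deviation = 1676.6 - 1676
Deviation = 0.6 mm

0.6


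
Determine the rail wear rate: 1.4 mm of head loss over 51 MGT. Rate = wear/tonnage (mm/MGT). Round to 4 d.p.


Wear rate = total wear / cumulative tonnage
Rate = 1.4 / 51
Rate = 0.0275 mm/MGT

0.0275


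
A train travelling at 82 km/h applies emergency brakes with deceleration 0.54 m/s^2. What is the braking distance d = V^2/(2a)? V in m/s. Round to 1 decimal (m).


Convert speed: V = 82 / 3.6 = 22.7778 m/s
V^2 = 518.8272
d = 518.8272 / (2 * 0.54)
d = 518.8272 / 1.08
d = 480.4 m

480.4


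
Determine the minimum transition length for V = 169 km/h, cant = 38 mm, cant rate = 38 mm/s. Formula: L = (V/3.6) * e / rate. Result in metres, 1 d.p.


Convert speed: V = 169 / 3.6 = 46.9444 m/s
L = 46.9444 * 38 / 38
L = 1783.8889 / 38
L = 46.9 m

46.9


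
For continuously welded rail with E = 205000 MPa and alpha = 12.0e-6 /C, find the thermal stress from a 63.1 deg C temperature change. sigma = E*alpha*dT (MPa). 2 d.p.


sigma = E * alpha * dT
sigma = 205000 * 12.0e-6 * 63.1
sigma = 2.46 * 63.1
sigma = 155.23 MPa

155.23


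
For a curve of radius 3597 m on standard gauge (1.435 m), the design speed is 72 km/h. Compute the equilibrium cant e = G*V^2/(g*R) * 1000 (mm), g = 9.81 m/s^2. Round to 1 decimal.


Convert speed: V = 72 / 3.6 = 20.0 m/s
Apply formula: e = 1.435 * 20.0^2 / (9.81 * 3597)
e = 1.435 * 400.0 / 35286.57
e = 0.016267 m = 16.3 mm

16.3


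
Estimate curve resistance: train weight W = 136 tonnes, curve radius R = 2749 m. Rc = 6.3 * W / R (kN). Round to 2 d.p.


Rc = 6.3 * W / R
Rc = 6.3 * 136 / 2749
Rc = 856.8 / 2749
Rc = 0.31 kN

0.31


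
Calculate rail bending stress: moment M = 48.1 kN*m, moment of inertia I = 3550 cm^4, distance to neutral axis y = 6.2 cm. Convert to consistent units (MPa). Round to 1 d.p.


Convert units:
M = 48.1 kN*m = 48100000 N*mm
y = 6.2 cm = 62 mm
I = 3550 cm^4 = 35500000 mm^4
sigma = 48100000 * 62 / 35500000
sigma = 84.0 MPa

84.0


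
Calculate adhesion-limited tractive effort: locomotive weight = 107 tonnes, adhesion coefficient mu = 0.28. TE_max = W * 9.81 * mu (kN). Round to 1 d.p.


TE_max = W * g * mu
TE_max = 107 * 9.81 * 0.28
TE_max = 1049.67 * 0.28
TE_max = 293.9 kN

293.9


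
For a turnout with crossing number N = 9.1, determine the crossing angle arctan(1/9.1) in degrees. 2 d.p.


1/N = 1/9.1 = 0.10989
angle = arctan(0.10989) = 0.109451 rad
angle = 0.109451 * 180/pi = 6.27 degrees

6.27


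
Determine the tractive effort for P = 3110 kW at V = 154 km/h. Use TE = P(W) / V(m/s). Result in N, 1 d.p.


Convert: P = 3110 kW = 3110000 W
V = 154 / 3.6 = 42.7778 m/s
TE = 3110000 / 42.7778
TE = 72701.3 N

72701.3


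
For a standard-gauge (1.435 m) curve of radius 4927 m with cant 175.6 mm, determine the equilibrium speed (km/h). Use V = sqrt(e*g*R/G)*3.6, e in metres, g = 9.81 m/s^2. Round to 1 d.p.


Convert cant: e = 175.6 mm = 0.1756 m
V_ms = sqrt(0.1756 * 9.81 * 4927 / 1.435)
V_ms = sqrt(5914.583674) = 76.9063 m/s
V = 76.9063 * 3.6 = 276.9 km/h

276.9


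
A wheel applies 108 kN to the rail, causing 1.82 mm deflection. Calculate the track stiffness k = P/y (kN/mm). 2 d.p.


Track stiffness k = P / y
k = 108 / 1.82
k = 59.34 kN/mm

59.34


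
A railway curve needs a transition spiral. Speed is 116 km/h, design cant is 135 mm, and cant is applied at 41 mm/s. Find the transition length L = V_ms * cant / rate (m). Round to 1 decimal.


Convert speed: V = 116 / 3.6 = 32.2222 m/s
L = 32.2222 * 135 / 41
L = 4350.0 / 41
L = 106.1 m

106.1


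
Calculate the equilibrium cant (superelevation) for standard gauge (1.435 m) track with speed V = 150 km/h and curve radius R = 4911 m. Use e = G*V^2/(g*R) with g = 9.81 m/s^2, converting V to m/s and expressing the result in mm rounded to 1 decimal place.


Convert speed: V = 150 / 3.6 = 41.6667 m/s
Apply formula: e = 1.435 * 41.6667^2 / (9.81 * 4911)
e = 1.435 * 1736.1111 / 48176.91
e = 0.051712 m = 51.7 mm

51.7


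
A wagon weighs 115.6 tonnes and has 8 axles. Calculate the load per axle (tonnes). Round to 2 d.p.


Load per axle = total weight / number of axles
Load = 115.6 / 8
Load = 14.45 tonnes

14.45


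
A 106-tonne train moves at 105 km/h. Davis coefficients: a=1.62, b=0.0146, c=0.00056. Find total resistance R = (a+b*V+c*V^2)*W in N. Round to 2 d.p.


b*V = 0.0146 * 105 = 1.533
c*V^2 = 0.00056 * 11025 = 6.174
R_per_t = 1.62 + 1.533 + 6.174 = 9.327 N/t
R_total = 9.327 * 106 = 988.66 N

988.66


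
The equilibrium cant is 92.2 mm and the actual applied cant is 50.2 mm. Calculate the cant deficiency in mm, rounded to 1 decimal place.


Cant deficiency = equilibrium cant - actual cant
CD = 92.2 - 50.2
CD = 42.0 mm

42.0


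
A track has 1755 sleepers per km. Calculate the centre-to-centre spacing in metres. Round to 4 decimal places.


Spacing = 1000 m / number of sleepers
Spacing = 1000 / 1755
Spacing = 0.5698 m

0.5698


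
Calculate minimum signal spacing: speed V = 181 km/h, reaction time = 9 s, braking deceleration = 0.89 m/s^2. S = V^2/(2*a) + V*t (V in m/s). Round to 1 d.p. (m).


V = 181 / 3.6 = 50.2778 m/s
Braking distance = 50.2778^2 / (2*0.89) = 1420.1432 m
Sighting distance = 50.2778 * 9 = 452.5 m
S = 1420.1432 + 452.5 = 1872.6 m

1872.6


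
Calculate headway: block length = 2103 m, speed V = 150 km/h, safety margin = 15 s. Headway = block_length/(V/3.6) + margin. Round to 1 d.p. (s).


V = 150 / 3.6 = 41.6667 m/s
Block traversal time = 2103 / 41.6667 = 50.472 s
Headway = 50.472 + 15
Headway = 65.5 s

65.5


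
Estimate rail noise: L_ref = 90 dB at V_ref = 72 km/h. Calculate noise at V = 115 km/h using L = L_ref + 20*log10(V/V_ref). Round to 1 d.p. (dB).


V/V_ref = 115 / 72 = 1.597222
log10(1.597222) = 0.203365
20 * 0.203365 = 4.0673
L = 90 + 4.0673 = 94.1 dB

94.1


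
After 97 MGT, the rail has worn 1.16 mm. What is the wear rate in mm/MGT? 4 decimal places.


Wear rate = total wear / cumulative tonnage
Rate = 1.16 / 97
Rate = 0.0120 mm/MGT

0.0120


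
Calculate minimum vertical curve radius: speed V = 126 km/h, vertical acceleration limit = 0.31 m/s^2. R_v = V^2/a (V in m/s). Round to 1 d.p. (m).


Convert speed: V = 126 / 3.6 = 35.0 m/s
V^2 = 1225.0 m^2/s^2
R_v = 1225.0 / 0.31
R_v = 3951.6 m

3951.6


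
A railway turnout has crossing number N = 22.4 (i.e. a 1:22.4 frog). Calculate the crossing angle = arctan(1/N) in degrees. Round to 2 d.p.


1/N = 1/22.4 = 0.044643
angle = arctan(0.044643) = 0.044613 rad
angle = 0.044613 * 180/pi = 2.56 degrees

2.56


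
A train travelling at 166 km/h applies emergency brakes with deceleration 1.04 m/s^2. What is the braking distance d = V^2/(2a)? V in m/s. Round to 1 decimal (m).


Convert speed: V = 166 / 3.6 = 46.1111 m/s
V^2 = 2126.2346
d = 2126.2346 / (2 * 1.04)
d = 2126.2346 / 2.08
d = 1022.2 m

1022.2


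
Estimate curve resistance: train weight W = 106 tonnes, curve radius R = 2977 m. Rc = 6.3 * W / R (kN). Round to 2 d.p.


Rc = 6.3 * W / R
Rc = 6.3 * 106 / 2977
Rc = 667.8 / 2977
Rc = 0.22 kN

0.22


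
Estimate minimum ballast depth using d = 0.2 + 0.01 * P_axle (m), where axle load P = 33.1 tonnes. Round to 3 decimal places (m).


d = 0.2 + 0.01 * 33.1
d = 0.2 + 0.331
d = 0.531 m

0.531


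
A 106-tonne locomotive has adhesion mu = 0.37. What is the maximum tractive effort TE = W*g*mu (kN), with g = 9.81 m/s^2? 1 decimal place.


TE_max = W * g * mu
TE_max = 106 * 9.81 * 0.37
TE_max = 1039.86 * 0.37
TE_max = 384.7 kN

384.7


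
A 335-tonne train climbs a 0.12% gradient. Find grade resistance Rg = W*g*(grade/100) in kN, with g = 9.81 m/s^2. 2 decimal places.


Rg = W * 9.81 * grade / 100
Rg = 335 * 9.81 * 0.12 / 100
Rg = 3286.35 * 0.0012
Rg = 3.94 kN

3.94


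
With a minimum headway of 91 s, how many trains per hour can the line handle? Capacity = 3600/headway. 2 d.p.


Capacity = 3600 / headway
Capacity = 3600 / 91
Capacity = 39.56 trains/hour

39.56


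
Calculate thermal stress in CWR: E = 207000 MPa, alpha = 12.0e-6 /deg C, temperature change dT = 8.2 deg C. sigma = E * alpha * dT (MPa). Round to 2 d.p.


sigma = E * alpha * dT
sigma = 207000 * 12.0e-6 * 8.2
sigma = 2.484 * 8.2
sigma = 20.37 MPa

20.37


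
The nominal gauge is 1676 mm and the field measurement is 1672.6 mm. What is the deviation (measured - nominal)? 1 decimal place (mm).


Deviation = measured - nominal
Deviation = 1672.6 - 1676
Deviation = -3.4 mm

-3.4


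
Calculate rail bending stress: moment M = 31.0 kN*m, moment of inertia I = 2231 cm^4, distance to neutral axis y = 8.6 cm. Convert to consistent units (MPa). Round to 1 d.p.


Convert units:
M = 31.0 kN*m = 31000000 N*mm
y = 8.6 cm = 86 mm
I = 2231 cm^4 = 22310000 mm^4
sigma = 31000000 * 86 / 22310000
sigma = 119.5 MPa

119.5


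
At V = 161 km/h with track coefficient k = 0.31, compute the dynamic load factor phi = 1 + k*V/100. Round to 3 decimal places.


phi = 1 + k * V / 100
phi = 1 + 0.31 * 161 / 100
phi = 1 + 0.4991
phi = 1.499

1.499


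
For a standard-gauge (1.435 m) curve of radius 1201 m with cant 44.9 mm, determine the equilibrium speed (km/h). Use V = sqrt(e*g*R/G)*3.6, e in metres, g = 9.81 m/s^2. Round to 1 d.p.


Convert cant: e = 44.9 mm = 0.0449 m
V_ms = sqrt(0.0449 * 9.81 * 1201 / 1.435)
V_ms = sqrt(368.643393) = 19.2001 m/s
V = 19.2001 * 3.6 = 69.1 km/h

69.1


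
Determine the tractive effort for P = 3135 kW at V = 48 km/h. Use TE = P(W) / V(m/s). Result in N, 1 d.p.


Convert: P = 3135 kW = 3135000 W
V = 48 / 3.6 = 13.3333 m/s
TE = 3135000 / 13.3333
TE = 235125.0 N

235125.0


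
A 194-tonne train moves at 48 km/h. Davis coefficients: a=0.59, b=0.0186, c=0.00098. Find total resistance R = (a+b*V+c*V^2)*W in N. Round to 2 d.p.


b*V = 0.0186 * 48 = 0.8928
c*V^2 = 0.00098 * 2304 = 2.25792
R_per_t = 0.59 + 0.8928 + 2.25792 = 3.74072 N/t
R_total = 3.74072 * 194 = 725.70 N

725.70


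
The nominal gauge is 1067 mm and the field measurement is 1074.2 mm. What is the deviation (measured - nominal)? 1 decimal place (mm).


Deviation = measured - nominal
Deviation = 1074.2 - 1067
Deviation = 7.2 mm

7.2


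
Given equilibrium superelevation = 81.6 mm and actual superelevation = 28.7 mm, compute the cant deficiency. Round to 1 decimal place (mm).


Cant deficiency = equilibrium cant - actual cant
CD = 81.6 - 28.7
CD = 52.9 mm

52.9


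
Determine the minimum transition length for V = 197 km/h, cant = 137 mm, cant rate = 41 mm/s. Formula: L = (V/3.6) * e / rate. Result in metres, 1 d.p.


Convert speed: V = 197 / 3.6 = 54.7222 m/s
L = 54.7222 * 137 / 41
L = 7496.9444 / 41
L = 182.9 m

182.9


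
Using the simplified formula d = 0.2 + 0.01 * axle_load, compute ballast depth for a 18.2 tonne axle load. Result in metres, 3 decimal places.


d = 0.2 + 0.01 * 18.2
d = 0.2 + 0.182
d = 0.382 m

0.382


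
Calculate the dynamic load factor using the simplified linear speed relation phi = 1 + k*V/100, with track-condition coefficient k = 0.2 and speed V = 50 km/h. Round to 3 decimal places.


phi = 1 + k * V / 100
phi = 1 + 0.2 * 50 / 100
phi = 1 + 0.1
phi = 1.100

1.100


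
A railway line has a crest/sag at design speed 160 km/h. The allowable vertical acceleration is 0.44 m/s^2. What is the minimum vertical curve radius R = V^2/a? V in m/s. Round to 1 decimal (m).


Convert speed: V = 160 / 3.6 = 44.4444 m/s
V^2 = 1975.3086 m^2/s^2
R_v = 1975.3086 / 0.44
R_v = 4489.3 m

4489.3


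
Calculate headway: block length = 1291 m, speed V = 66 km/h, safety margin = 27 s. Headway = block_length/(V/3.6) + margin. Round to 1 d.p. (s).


V = 66 / 3.6 = 18.3333 m/s
Block traversal time = 1291 / 18.3333 = 70.4182 s
Headway = 70.4182 + 27
Headway = 97.4 s

97.4


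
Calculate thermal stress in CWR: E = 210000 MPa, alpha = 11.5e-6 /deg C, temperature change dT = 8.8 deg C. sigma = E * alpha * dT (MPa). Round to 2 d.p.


sigma = E * alpha * dT
sigma = 210000 * 11.5e-6 * 8.8
sigma = 2.415 * 8.8
sigma = 21.25 MPa

21.25
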